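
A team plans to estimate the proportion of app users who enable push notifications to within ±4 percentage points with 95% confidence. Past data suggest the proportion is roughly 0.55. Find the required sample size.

For a proportion with margin E = 0.04 at 95% confidence, z = 1.960.
n = p̂(1−p̂)(z/E)² = 0.55 × 0.45 × (1.960/0.04)² = 594.25
Round up: n = 595.

n = 595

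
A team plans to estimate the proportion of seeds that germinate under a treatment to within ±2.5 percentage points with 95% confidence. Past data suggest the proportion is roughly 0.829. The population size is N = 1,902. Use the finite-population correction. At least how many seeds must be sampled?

For a proportion with margin E = 0.025 at 95% confidence, z = 1.960.
n = p̂(1−p̂)(z/E)² = 0.829 × 0.171 × (1.960/0.025)² = 871.33 — call this n₀.
Finite-population correction with N = 1,902: n = n₀ / (1 + (n₀−1)/N) = 871.33 / 1.458 = 597.62
Round up: n = 598.

598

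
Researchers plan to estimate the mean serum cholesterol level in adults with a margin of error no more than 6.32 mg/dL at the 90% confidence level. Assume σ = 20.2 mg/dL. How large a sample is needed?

28

For a mean, the margin of error is E = z·σ/√n, so n = (zσ/E)².
At 90% confidence, z = 1.645.
n = (1.645 × 20.2 / 6.32)² = 27.64
Round up: n = 28.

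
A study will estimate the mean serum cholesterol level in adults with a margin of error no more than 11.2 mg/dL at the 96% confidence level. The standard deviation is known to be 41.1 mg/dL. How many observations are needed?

57

For a mean, the margin of error is E = z·σ/√n, so n = (zσ/E)².
At 96% confidence, z = 2.054.
n = (2.054 × 41.1 / 11.2)² = 56.81
Round up: n = 57.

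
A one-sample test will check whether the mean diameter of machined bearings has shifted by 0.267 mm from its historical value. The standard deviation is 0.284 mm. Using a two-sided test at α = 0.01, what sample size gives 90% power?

17

For a one-sample z-test, n = ((z_{α/2} + z_β)·σ/δ)².
z_{α/2} = 2.576 (two-sided α = 0.01); z_β = 1.282 (power 90% → β = 0.1).
n = (3.858 × 0.284 / 0.267)² = 16.84
Round up: n = 17.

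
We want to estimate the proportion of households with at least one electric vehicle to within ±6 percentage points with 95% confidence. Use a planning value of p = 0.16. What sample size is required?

For a proportion with margin E = 0.06 at 95% confidence, z = 1.960.
n = p̂(1−p̂)(z/E)² = 0.16 × 0.84 × (1.960/0.06)² = 143.42
Round up: n = 144.

144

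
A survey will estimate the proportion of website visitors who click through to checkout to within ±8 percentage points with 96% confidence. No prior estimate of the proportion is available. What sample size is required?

165

For a proportion with margin E = 0.08 at 96% confidence, z = 2.054.
With no prior estimate, use p = 0.5, which maximizes p(1−p) at 0.25.
n = 0.25 × (z/E)² = 0.25 × (2.054/0.08)² = 164.80
Round up: n = 165.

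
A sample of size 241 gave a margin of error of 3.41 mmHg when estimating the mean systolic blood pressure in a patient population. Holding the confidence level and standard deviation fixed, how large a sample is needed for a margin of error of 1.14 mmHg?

2157

Margin of error scales as 1/√n, so n₂ = n₁·(E₁/E₂)².
n₂ = 241 × (3.41/1.14)² = 241 × 8.947 = 2156.23
Round up: n₂ = 2157.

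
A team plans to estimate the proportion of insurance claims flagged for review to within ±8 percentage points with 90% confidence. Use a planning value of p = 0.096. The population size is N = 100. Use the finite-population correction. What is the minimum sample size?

For a proportion with margin E = 0.08 at 90% confidence, z = 1.645.
n = p̂(1−p̂)(z/E)² = 0.096 × 0.904 × (1.645/0.08)² = 36.69 — call this n₀.
Finite-population correction with N = 100: n = n₀ / (1 + (n₀−1)/N) = 36.69 / 1.357 = 27.04
Round up: n = 28.

28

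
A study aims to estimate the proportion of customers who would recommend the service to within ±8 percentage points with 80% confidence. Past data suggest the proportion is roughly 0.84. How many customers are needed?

For a proportion with margin E = 0.08 at 80% confidence, z = 1.282.
n = p̂(1−p̂)(z/E)² = 0.84 × 0.16 × (1.282/0.08)² = 34.51
Round up: n = 35.

n = 35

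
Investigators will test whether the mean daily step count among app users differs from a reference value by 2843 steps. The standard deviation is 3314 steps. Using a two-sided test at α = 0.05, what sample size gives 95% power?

For a one-sample z-test, n = ((z_{α/2} + z_β)·σ/δ)².
z_{α/2} = 1.960 (two-sided α = 0.05); z_β = 1.645 (power 95% → β = 0.05).
n = (3.605 × 3314 / 2843)² = 17.66
Round up: n = 18.

18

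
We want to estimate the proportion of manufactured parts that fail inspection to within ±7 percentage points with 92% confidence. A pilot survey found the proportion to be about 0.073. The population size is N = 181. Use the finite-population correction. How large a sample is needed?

35

For a proportion with margin E = 0.07 at 92% confidence, z = 1.751.
n = p̂(1−p̂)(z/E)² = 0.073 × 0.927 × (1.751/0.07)² = 42.34 — call this n₀.
Finite-population correction with N = 181: n = n₀ / (1 + (n₀−1)/N) = 42.34 / 1.228 = 34.48
Round up: n = 35.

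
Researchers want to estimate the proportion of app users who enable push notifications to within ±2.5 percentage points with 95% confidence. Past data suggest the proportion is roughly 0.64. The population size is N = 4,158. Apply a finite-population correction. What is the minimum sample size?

1057

For a proportion with margin E = 0.025 at 95% confidence, z = 1.960.
n = p̂(1−p̂)(z/E)² = 0.64 × 0.36 × (1.960/0.025)² = 1416.17 — call this n₀.
Finite-population correction with N = 4,158: n = n₀ / (1 + (n₀−1)/N) = 1416.17 / 1.34 = 1056.84
Round up: n = 1057.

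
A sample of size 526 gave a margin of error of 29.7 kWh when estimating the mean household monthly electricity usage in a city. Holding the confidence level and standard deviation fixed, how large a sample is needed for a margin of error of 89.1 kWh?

Margin of error scales as 1/√n, so n₂ = n₁·(E₁/E₂)².
n₂ = 526 × (29.7/89.1)² = 526 × 0.1111 = 58.44
Round up: n₂ = 59.

59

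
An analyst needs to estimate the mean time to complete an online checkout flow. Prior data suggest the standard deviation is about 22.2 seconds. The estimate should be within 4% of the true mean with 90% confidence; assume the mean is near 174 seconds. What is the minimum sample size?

28

For a mean, the margin of error is E = z·σ/√n, so n = (zσ/E)².
At 90% confidence, z = 1.645.
E = 4% of 174 = 6.96 seconds.
n = (1.645 × 22.2 / 6.96)² = 27.53
Round up: n = 28.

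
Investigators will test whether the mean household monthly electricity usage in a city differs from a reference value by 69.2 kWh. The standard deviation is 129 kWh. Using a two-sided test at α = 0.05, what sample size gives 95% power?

For a one-sample z-test, n = ((z_{α/2} + z_β)·σ/δ)².
z_{α/2} = 1.960 (two-sided α = 0.05); z_β = 1.645 (power 95% → β = 0.05).
n = (3.605 × 129 / 69.2)² = 45.16
Round up: n = 46.

n = 46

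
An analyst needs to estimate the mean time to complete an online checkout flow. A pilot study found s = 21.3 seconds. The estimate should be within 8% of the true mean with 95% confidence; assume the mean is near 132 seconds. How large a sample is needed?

For a mean, the margin of error is E = z·σ/√n, so n = (zσ/E)².
At 95% confidence, z = 1.960.
E = 8% of 132 = 10.56 seconds.
n = (1.960 × 21.3 / 10.56)² = 15.63
Round up: n = 16.

n = 16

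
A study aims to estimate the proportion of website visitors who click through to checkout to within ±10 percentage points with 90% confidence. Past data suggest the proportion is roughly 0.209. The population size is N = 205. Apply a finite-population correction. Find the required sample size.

37

For a proportion with margin E = 0.1 at 90% confidence, z = 1.645.
n = p̂(1−p̂)(z/E)² = 0.209 × 0.791 × (1.645/0.1)² = 44.74 — call this n₀.
Finite-population correction with N = 205: n = n₀ / (1 + (n₀−1)/N) = 44.74 / 1.213 = 36.88
Round up: n = 37.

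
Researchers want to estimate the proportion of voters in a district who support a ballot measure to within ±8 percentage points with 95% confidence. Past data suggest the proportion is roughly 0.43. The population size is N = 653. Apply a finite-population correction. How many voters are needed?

For a proportion with margin E = 0.08 at 95% confidence, z = 1.960.
n = p̂(1−p̂)(z/E)² = 0.43 × 0.57 × (1.960/0.08)² = 147.12 — call this n₀.
Finite-population correction with N = 653: n = n₀ / (1 + (n₀−1)/N) = 147.12 / 1.224 = 120.20
Round up: n = 121.

121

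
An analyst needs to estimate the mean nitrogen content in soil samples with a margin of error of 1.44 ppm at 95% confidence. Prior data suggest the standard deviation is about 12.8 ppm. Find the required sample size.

For a mean, the margin of error is E = z·σ/√n, so n = (zσ/E)².
At 95% confidence, z = 1.960.
n = (1.960 × 12.8 / 1.44)² = 303.53
Round up: n = 304.

304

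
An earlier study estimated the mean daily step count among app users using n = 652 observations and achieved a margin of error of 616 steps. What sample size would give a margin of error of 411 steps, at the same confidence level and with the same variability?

Margin of error scales as 1/√n, so n₂ = n₁·(E₁/E₂)².
n₂ = 652 × (616/411)² = 652 × 2.246 = 1464.39
Round up: n₂ = 1465.

n = 1465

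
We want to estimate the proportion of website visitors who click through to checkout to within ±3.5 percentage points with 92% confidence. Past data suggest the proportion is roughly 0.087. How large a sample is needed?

For a proportion with margin E = 0.035 at 92% confidence, z = 1.751.
n = p̂(1−p̂)(z/E)² = 0.087 × 0.913 × (1.751/0.035)² = 198.80
Round up: n = 199.

199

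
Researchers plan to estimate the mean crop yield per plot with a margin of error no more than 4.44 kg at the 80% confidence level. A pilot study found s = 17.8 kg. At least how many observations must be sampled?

For a mean, the margin of error is E = z·σ/√n, so n = (zσ/E)².
At 80% confidence, z = 1.282.
n = (1.282 × 17.8 / 4.44)² = 26.41
Round up: n = 27.

27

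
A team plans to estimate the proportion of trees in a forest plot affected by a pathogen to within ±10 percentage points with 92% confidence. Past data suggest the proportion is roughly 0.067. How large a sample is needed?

20

For a proportion with margin E = 0.1 at 92% confidence, z = 1.751.
n = p̂(1−p̂)(z/E)² = 0.067 × 0.933 × (1.751/0.1)² = 19.17
Round up: n = 20.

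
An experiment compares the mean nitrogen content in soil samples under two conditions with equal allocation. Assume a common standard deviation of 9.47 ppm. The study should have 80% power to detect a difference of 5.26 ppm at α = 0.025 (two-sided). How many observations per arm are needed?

62 per group

For two equal groups, n per group = 2·((z_{α/2} + z_β)·σ/δ)².
z_{α/2} = 2.241; z_β = 0.842 (power 80%).
n = 2 × (3.083 × 9.47 / 5.26)² = 2 × 30.81 = 61.62
Round up: n = 62 per group.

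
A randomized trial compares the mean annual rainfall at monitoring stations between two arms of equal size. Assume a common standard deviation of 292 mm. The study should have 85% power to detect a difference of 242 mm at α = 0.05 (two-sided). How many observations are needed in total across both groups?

For two equal groups, n per group = 2·((z_{α/2} + z_β)·σ/δ)².
z_{α/2} = 1.960; z_β = 1.036 (power 85%).
n = 2 × (2.996 × 292 / 242)² = 2 × 13.07 = 26.14
Round up: n = 27 per group.
Total across both groups: 2 × 27 = 54.

54 total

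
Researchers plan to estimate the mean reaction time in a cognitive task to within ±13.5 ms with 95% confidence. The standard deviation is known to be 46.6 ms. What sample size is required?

For a mean, the margin of error is E = z·σ/√n, so n = (zσ/E)².
At 95% confidence, z = 1.960.
n = (1.960 × 46.6 / 13.5)² = 45.77
Round up: n = 46.

n = 46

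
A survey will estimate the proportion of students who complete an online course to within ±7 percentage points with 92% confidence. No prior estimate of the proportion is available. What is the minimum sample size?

157

For a proportion with margin E = 0.07 at 92% confidence, z = 1.751.
With no prior estimate, use p = 0.5, which maximizes p(1−p) at 0.25.
n = 0.25 × (z/E)² = 0.25 × (1.751/0.07)² = 156.43
Round up: n = 157.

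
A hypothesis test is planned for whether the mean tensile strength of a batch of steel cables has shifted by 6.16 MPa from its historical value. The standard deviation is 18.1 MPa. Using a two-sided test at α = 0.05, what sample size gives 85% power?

78

For a one-sample z-test, n = ((z_{α/2} + z_β)·σ/δ)².
z_{α/2} = 1.960 (two-sided α = 0.05); z_β = 1.036 (power 85% → β = 0.15).
n = (2.996 × 18.1 / 6.16)² = 77.50
Round up: n = 78.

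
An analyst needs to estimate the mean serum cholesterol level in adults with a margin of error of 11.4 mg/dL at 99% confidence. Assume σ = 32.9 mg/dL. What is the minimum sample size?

56

For a mean, the margin of error is E = z·σ/√n, so n = (zσ/E)².
At 99% confidence, z = 2.576.
n = (2.576 × 32.9 / 11.4)² = 55.27
Round up: n = 56.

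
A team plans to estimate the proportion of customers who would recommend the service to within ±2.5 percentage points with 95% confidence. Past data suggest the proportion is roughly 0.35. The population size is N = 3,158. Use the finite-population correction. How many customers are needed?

970

For a proportion with margin E = 0.025 at 95% confidence, z = 1.960.
n = p̂(1−p̂)(z/E)² = 0.35 × 0.65 × (1.960/0.025)² = 1398.34 — call this n₀.
Finite-population correction with N = 3,158: n = n₀ / (1 + (n₀−1)/N) = 1398.34 / 1.442 = 969.72
Round up: n = 970.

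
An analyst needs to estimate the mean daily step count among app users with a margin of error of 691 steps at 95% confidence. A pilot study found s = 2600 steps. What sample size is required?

55

For a mean, the margin of error is E = z·σ/√n, so n = (zσ/E)².
At 95% confidence, z = 1.960.
n = (1.960 × 2600 / 691)² = 54.39
Round up: n = 55.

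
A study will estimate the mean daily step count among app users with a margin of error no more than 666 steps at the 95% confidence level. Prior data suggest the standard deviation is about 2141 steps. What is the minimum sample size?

For a mean, the margin of error is E = z·σ/√n, so n = (zσ/E)².
At 95% confidence, z = 1.960.
n = (1.960 × 2141 / 666)² = 39.70
Round up: n = 40.

40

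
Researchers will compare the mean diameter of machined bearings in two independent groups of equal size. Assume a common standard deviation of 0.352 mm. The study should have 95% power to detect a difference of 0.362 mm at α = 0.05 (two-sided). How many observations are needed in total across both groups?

For two equal groups, n per group = 2·((z_{α/2} + z_β)·σ/δ)².
z_{α/2} = 1.960; z_β = 1.645 (power 95%).
n = 2 × (3.605 × 0.352 / 0.362)² = 2 × 12.29 = 24.58
Round up: n = 25 per group.
Total across both groups: 2 × 25 = 50.

50 total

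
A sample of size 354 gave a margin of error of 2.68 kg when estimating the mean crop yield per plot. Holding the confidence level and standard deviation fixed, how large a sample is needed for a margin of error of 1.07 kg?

n = 2221

Margin of error scales as 1/√n, so n₂ = n₁·(E₁/E₂)².
n₂ = 354 × (2.68/1.07)² = 354 × 6.273 = 2220.64
Round up: n₂ = 2221.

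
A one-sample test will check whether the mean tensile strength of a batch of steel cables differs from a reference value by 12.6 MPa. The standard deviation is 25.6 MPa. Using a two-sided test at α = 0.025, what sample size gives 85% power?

For a one-sample z-test, n = ((z_{α/2} + z_β)·σ/δ)².
z_{α/2} = 2.241 (two-sided α = 0.025); z_β = 1.036 (power 85% → β = 0.15).
n = (3.277 × 25.6 / 12.6)² = 44.33
Round up: n = 45.

45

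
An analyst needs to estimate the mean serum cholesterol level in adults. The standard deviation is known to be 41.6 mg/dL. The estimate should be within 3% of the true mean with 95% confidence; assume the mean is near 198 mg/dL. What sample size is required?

For a mean, the margin of error is E = z·σ/√n, so n = (zσ/E)².
At 95% confidence, z = 1.960.
E = 3% of 198 = 5.94 mg/dL.
n = (1.960 × 41.6 / 5.94)² = 188.42
Round up: n = 189.

189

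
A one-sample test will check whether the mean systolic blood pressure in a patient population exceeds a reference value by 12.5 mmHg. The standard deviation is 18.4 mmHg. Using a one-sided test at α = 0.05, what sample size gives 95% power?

n = 24

For a one-sample z-test, n = ((z_α + z_β)·σ/δ)².
z_α = 1.645 (one-sided α = 0.05); z_β = 1.645 (power 95% → β = 0.05).
n = (3.290 × 18.4 / 12.5)² = 23.45
Round up: n = 24.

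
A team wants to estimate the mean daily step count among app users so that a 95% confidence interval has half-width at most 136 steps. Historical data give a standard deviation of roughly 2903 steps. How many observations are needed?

For a mean, the margin of error is E = z·σ/√n, so n = (zσ/E)².
At 95% confidence, z = 1.960.
n = (1.960 × 2903 / 136)² = 1750.36
Round up: n = 1751.

1751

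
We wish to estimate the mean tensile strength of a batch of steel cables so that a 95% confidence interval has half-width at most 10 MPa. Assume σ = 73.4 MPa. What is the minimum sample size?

For a mean, the margin of error is E = z·σ/√n, so n = (zσ/E)².
At 95% confidence, z = 1.960.
n = (1.960 × 73.4 / 10)² = 206.97
Round up: n = 207.

n = 207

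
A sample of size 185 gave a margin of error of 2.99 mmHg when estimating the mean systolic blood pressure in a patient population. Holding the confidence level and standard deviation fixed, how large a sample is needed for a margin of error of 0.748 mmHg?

n = 2957

Margin of error scales as 1/√n, so n₂ = n₁·(E₁/E₂)².
n₂ = 185 × (2.99/0.748)² = 185 × 15.98 = 2956.30
Round up: n₂ = 2957.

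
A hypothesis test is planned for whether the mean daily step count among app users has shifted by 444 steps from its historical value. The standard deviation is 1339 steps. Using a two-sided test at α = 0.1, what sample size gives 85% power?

For a one-sample z-test, n = ((z_{α/2} + z_β)·σ/δ)².
z_{α/2} = 1.645 (two-sided α = 0.1); z_β = 1.036 (power 85% → β = 0.15).
n = (2.681 × 1339 / 444)² = 65.37
Round up: n = 66.

66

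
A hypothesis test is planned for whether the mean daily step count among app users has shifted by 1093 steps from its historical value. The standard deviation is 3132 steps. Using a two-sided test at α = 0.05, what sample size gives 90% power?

87

For a one-sample z-test, n = ((z_{α/2} + z_β)·σ/δ)².
z_{α/2} = 1.960 (two-sided α = 0.05); z_β = 1.282 (power 90% → β = 0.1).
n = (3.242 × 3132 / 1093)² = 86.30
Round up: n = 87.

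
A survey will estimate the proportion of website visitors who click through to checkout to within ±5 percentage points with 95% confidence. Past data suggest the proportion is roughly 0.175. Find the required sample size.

n = 222

For a proportion with margin E = 0.05 at 95% confidence, z = 1.960.
n = p̂(1−p̂)(z/E)² = 0.175 × 0.825 × (1.960/0.05)² = 221.85
Round up: n = 222.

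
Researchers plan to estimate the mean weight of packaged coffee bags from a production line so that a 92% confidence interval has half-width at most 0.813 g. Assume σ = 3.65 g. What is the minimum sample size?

62

For a mean, the margin of error is E = z·σ/√n, so n = (zσ/E)².
At 92% confidence, z = 1.751.
n = (1.751 × 3.65 / 0.813)² = 61.80
Round up: n = 62.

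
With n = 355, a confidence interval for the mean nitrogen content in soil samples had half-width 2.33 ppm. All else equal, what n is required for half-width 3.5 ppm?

Margin of error scales as 1/√n, so n₂ = n₁·(E₁/E₂)².
n₂ = 355 × (2.33/3.5)² = 355 × 0.4432 = 157.34
Round up: n₂ = 158.

158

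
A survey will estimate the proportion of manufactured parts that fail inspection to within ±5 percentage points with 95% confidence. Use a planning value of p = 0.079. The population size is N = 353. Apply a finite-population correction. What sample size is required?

For a proportion with margin E = 0.05 at 95% confidence, z = 1.960.
n = p̂(1−p̂)(z/E)² = 0.079 × 0.921 × (1.960/0.05)² = 111.80 — call this n₀.
Finite-population correction with N = 353: n = n₀ / (1 + (n₀−1)/N) = 111.80 / 1.314 = 85.08
Round up: n = 86.

n = 86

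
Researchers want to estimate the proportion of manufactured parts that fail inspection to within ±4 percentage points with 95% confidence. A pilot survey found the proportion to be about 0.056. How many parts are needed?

127

For a proportion with margin E = 0.04 at 95% confidence, z = 1.960.
n = p̂(1−p̂)(z/E)² = 0.056 × 0.944 × (1.960/0.04)² = 126.93
Round up: n = 127.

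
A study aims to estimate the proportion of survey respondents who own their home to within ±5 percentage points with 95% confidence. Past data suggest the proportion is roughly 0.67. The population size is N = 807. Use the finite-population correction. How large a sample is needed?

240

For a proportion with margin E = 0.05 at 95% confidence, z = 1.960.
n = p̂(1−p̂)(z/E)² = 0.67 × 0.33 × (1.960/0.05)² = 339.75 — call this n₀.
Finite-population correction with N = 807: n = n₀ / (1 + (n₀−1)/N) = 339.75 / 1.42 = 239.26
Round up: n = 240.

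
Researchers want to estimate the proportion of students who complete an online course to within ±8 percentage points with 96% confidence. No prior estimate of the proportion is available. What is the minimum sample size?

n = 165

For a proportion with margin E = 0.08 at 96% confidence, z = 2.054.
With no prior estimate, use p = 0.5, which maximizes p(1−p) at 0.25.
n = 0.25 × (z/E)² = 0.25 × (2.054/0.08)² = 164.80
Round up: n = 165.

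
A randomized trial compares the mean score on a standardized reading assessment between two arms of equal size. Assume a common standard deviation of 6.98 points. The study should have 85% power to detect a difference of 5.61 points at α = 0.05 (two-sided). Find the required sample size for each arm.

For two equal groups, n per group = 2·((z_{α/2} + z_β)·σ/δ)².
z_{α/2} = 1.960; z_β = 1.036 (power 85%).
n = 2 × (2.996 × 6.98 / 5.61)² = 2 × 13.90 = 27.80
Round up: n = 28 per group.

28 per group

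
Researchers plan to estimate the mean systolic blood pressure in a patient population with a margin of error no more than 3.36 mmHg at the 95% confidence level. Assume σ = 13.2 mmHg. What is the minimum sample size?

For a mean, the margin of error is E = z·σ/√n, so n = (zσ/E)².
At 95% confidence, z = 1.960.
n = (1.960 × 13.2 / 3.36)² = 59.29
Round up: n = 60.

60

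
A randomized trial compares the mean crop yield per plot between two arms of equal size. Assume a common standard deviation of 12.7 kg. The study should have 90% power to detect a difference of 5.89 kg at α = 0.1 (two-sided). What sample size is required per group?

80 per group

For two equal groups, n per group = 2·((z_{α/2} + z_β)·σ/δ)².
z_{α/2} = 1.645; z_β = 1.282 (power 90%).
n = 2 × (2.927 × 12.7 / 5.89)² = 2 × 39.83 = 79.66
Round up: n = 80 per group.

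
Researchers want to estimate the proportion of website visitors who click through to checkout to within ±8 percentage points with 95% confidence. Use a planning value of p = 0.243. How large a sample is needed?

For a proportion with margin E = 0.08 at 95% confidence, z = 1.960.
n = p̂(1−p̂)(z/E)² = 0.243 × 0.757 × (1.960/0.08)² = 110.42
Round up: n = 111.

111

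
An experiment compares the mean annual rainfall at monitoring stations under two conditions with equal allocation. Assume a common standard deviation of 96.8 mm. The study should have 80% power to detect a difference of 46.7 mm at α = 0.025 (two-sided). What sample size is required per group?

For two equal groups, n per group = 2·((z_{α/2} + z_β)·σ/δ)².
z_{α/2} = 2.241; z_β = 0.842 (power 80%).
n = 2 × (3.083 × 96.8 / 46.7)² = 2 × 40.84 = 81.68
Round up: n = 82 per group.

82 per group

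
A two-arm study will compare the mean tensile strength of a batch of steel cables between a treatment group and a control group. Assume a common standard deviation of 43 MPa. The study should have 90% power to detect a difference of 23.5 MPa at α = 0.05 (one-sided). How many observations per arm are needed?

58 per group

For two equal groups, n per group = 2·((z_α + z_β)·σ/δ)².
z_α = 1.645; z_β = 1.282 (power 90%).
n = 2 × (2.927 × 43 / 23.5)² = 2 × 28.68 = 57.36
Round up: n = 58 per group.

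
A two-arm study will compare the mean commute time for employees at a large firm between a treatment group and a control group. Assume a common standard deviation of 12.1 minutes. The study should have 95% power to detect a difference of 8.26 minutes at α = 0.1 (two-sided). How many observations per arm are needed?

For two equal groups, n per group = 2·((z_{α/2} + z_β)·σ/δ)².
z_{α/2} = 1.645; z_β = 1.645 (power 95%).
n = 2 × (3.290 × 12.1 / 8.26)² = 2 × 23.23 = 46.46
Round up: n = 47 per group.

47 per group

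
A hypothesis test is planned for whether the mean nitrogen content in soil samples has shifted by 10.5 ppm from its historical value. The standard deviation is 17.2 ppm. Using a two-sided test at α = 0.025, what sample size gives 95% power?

n = 41

For a one-sample z-test, n = ((z_{α/2} + z_β)·σ/δ)².
z_{α/2} = 2.241 (two-sided α = 0.025); z_β = 1.645 (power 95% → β = 0.05).
n = (3.886 × 17.2 / 10.5)² = 40.52
Round up: n = 41.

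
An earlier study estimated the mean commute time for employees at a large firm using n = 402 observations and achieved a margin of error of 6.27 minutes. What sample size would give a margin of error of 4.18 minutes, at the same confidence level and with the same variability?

n = 905

Margin of error scales as 1/√n, so n₂ = n₁·(E₁/E₂)².
n₂ = 402 × (6.27/4.18)² = 402 × 2.25 = 904.50
Round up: n₂ = 905.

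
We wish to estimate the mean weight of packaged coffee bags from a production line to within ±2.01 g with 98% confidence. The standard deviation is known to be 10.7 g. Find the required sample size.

For a mean, the margin of error is E = z·σ/√n, so n = (zσ/E)².
At 98% confidence, z = 2.326.
n = (2.326 × 10.7 / 2.01)² = 153.32
Round up: n = 154.

154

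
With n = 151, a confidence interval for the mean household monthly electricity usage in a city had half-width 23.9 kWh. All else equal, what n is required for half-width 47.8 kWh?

Margin of error scales as 1/√n, so n₂ = n₁·(E₁/E₂)².
n₂ = 151 × (23.9/47.8)² = 151 × 0.25 = 37.75
Round up: n₂ = 38.

38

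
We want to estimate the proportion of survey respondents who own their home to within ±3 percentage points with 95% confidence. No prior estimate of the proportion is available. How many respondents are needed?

For a proportion with margin E = 0.03 at 95% confidence, z = 1.960.
With no prior estimate, use p = 0.5, which maximizes p(1−p) at 0.25.
n = 0.25 × (z/E)² = 0.25 × (1.960/0.03)² = 1067.11
Round up: n = 1068.

1068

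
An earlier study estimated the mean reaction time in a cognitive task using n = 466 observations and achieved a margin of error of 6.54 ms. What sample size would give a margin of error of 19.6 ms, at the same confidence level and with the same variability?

Margin of error scales as 1/√n, so n₂ = n₁·(E₁/E₂)².
n₂ = 466 × (6.54/19.6)² = 466 × 0.1113 = 51.87
Round up: n₂ = 52.

52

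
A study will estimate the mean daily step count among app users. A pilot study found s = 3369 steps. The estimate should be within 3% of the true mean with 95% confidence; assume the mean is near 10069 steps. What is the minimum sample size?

For a mean, the margin of error is E = z·σ/√n, so n = (zσ/E)².
At 95% confidence, z = 1.960.
E = 3% of 10069 = 302.1 steps.
n = (1.960 × 3369 / 302.1)² = 477.86
Round up: n = 478.

478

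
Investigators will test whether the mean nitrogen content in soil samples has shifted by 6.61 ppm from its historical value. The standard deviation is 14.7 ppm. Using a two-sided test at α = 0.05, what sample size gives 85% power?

45

For a one-sample z-test, n = ((z_{α/2} + z_β)·σ/δ)².
z_{α/2} = 1.960 (two-sided α = 0.05); z_β = 1.036 (power 85% → β = 0.15).
n = (2.996 × 14.7 / 6.61)² = 44.39
Round up: n = 45.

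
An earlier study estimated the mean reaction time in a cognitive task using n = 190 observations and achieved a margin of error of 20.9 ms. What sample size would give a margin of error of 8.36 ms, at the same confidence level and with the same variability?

n = 1188

Margin of error scales as 1/√n, so n₂ = n₁·(E₁/E₂)².
n₂ = 190 × (20.9/8.36)² = 190 × 6.25 = 1187.50
Round up: n₂ = 1188.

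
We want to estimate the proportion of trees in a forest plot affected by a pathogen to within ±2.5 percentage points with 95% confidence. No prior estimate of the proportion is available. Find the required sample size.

For a proportion with margin E = 0.025 at 95% confidence, z = 1.960.
With no prior estimate, use p = 0.5, which maximizes p(1−p) at 0.25.
n = 0.25 × (z/E)² = 0.25 × (1.960/0.025)² = 1536.64
Round up: n = 1537.

1537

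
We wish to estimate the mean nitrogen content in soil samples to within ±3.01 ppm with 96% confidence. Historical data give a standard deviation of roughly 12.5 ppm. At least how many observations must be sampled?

For a mean, the margin of error is E = z·σ/√n, so n = (zσ/E)².
At 96% confidence, z = 2.054.
n = (2.054 × 12.5 / 3.01)² = 72.76
Round up: n = 73.

73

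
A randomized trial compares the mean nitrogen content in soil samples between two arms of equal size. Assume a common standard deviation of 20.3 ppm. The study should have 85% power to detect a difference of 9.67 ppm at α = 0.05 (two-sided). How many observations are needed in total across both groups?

160 total

For two equal groups, n per group = 2·((z_{α/2} + z_β)·σ/δ)².
z_{α/2} = 1.960; z_β = 1.036 (power 85%).
n = 2 × (2.996 × 20.3 / 9.67)² = 2 × 39.56 = 79.12
Round up: n = 80 per group.
Total across both groups: 2 × 80 = 160.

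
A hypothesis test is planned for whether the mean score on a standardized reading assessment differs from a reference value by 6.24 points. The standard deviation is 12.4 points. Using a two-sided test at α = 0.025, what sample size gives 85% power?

For a one-sample z-test, n = ((z_{α/2} + z_β)·σ/δ)².
z_{α/2} = 2.241 (two-sided α = 0.025); z_β = 1.036 (power 85% → β = 0.15).
n = (3.277 × 12.4 / 6.24)² = 42.41
Round up: n = 43.

43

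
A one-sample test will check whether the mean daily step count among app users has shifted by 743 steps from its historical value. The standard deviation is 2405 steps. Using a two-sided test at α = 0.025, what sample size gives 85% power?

113

For a one-sample z-test, n = ((z_{α/2} + z_β)·σ/δ)².
z_{α/2} = 2.241 (two-sided α = 0.025); z_β = 1.036 (power 85% → β = 0.15).
n = (3.277 × 2405 / 743)² = 112.51
Round up: n = 113.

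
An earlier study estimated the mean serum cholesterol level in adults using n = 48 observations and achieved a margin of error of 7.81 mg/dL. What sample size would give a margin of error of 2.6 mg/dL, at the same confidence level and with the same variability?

434

Margin of error scales as 1/√n, so n₂ = n₁·(E₁/E₂)².
n₂ = 48 × (7.81/2.6)² = 48 × 9.023 = 433.10
Round up: n₂ = 434.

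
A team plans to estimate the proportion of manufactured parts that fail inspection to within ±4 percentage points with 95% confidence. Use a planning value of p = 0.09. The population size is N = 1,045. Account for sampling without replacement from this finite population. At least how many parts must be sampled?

For a proportion with margin E = 0.04 at 95% confidence, z = 1.960.
n = p̂(1−p̂)(z/E)² = 0.09 × 0.91 × (1.960/0.04)² = 196.64 — call this n₀.
Finite-population correction with N = 1,045: n = n₀ / (1 + (n₀−1)/N) = 196.64 / 1.187 = 165.66
Round up: n = 166.

166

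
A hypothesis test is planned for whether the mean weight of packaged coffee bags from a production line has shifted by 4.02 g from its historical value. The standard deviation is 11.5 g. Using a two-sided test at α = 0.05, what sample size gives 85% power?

For a one-sample z-test, n = ((z_{α/2} + z_β)·σ/δ)².
z_{α/2} = 1.960 (two-sided α = 0.05); z_β = 1.036 (power 85% → β = 0.15).
n = (2.996 × 11.5 / 4.02)² = 73.46
Round up: n = 74.

n = 74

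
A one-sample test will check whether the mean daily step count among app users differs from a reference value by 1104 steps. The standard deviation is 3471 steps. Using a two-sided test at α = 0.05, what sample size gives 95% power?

129

For a one-sample z-test, n = ((z_{α/2} + z_β)·σ/δ)².
z_{α/2} = 1.960 (two-sided α = 0.05); z_β = 1.645 (power 95% → β = 0.05).
n = (3.605 × 3471 / 1104)² = 128.46
Round up: n = 129.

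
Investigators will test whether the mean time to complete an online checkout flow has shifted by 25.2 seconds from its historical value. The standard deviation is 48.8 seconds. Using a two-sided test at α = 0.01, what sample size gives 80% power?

For a one-sample z-test, n = ((z_{α/2} + z_β)·σ/δ)².
z_{α/2} = 2.576 (two-sided α = 0.01); z_β = 0.842 (power 80% → β = 0.2).
n = (3.418 × 48.8 / 25.2)² = 43.81
Round up: n = 44.

44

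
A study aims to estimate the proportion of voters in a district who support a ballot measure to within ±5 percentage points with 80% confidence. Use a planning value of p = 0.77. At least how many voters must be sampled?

117

For a proportion with margin E = 0.05 at 80% confidence, z = 1.282.
n = p̂(1−p̂)(z/E)² = 0.77 × 0.23 × (1.282/0.05)² = 116.43
Round up: n = 117.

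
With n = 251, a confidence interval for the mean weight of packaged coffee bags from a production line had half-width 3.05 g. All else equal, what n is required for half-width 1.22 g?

Margin of error scales as 1/√n, so n₂ = n₁·(E₁/E₂)².
n₂ = 251 × (3.05/1.22)² = 251 × 6.25 = 1568.75
Round up: n₂ = 1569.

1569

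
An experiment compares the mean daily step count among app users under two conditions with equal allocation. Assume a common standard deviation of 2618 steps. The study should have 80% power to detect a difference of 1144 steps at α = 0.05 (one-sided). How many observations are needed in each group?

65 per group

For two equal groups, n per group = 2·((z_α + z_β)·σ/δ)².
z_α = 1.645; z_β = 0.842 (power 80%).
n = 2 × (2.487 × 2618 / 1144)² = 2 × 32.39 = 64.78
Round up: n = 65 per group.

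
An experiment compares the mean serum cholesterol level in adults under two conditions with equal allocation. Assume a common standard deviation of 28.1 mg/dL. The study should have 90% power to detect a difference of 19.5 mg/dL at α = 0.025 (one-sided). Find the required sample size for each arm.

44 per group

For two equal groups, n per group = 2·((z_α + z_β)·σ/δ)².
z_α = 1.960; z_β = 1.282 (power 90%).
n = 2 × (3.242 × 28.1 / 19.5)² = 2 × 21.83 = 43.66
Round up: n = 44 per group.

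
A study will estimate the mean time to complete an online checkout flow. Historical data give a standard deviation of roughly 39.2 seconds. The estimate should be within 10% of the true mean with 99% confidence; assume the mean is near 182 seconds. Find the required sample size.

31

For a mean, the margin of error is E = z·σ/√n, so n = (zσ/E)².
At 99% confidence, z = 2.576.
E = 10% of 182 = 18.2 seconds.
n = (2.576 × 39.2 / 18.2)² = 30.78
Round up: n = 31.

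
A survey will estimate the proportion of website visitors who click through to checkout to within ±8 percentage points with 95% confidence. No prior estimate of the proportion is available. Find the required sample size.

For a proportion with margin E = 0.08 at 95% confidence, z = 1.960.
With no prior estimate, use p = 0.5, which maximizes p(1−p) at 0.25.
n = 0.25 × (z/E)² = 0.25 × (1.960/0.08)² = 150.06
Round up: n = 151.

151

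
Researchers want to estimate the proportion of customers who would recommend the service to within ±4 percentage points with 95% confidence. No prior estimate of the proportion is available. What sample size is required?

For a proportion with margin E = 0.04 at 95% confidence, z = 1.960.
With no prior estimate, use p = 0.5, which maximizes p(1−p) at 0.25.
n = 0.25 × (z/E)² = 0.25 × (1.960/0.04)² = 600.25
Round up: n = 601.

601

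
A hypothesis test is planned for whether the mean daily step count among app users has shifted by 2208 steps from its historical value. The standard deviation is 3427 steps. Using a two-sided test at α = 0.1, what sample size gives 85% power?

n = 18

For a one-sample z-test, n = ((z_{α/2} + z_β)·σ/δ)².
z_{α/2} = 1.645 (two-sided α = 0.1); z_β = 1.036 (power 85% → β = 0.15).
n = (2.681 × 3427 / 2208)² = 17.32
Round up: n = 18.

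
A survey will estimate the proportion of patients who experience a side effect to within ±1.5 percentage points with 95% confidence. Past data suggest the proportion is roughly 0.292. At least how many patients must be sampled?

3530

For a proportion with margin E = 0.015 at 95% confidence, z = 1.960.
n = p̂(1−p̂)(z/E)² = 0.292 × 0.708 × (1.960/0.015)² = 3529.76
Round up: n = 3530.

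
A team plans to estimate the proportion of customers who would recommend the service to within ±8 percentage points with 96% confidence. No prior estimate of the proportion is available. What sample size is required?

n = 165

For a proportion with margin E = 0.08 at 96% confidence, z = 2.054.
With no prior estimate, use p = 0.5, which maximizes p(1−p) at 0.25.
n = 0.25 × (z/E)² = 0.25 × (2.054/0.08)² = 164.80
Round up: n = 165.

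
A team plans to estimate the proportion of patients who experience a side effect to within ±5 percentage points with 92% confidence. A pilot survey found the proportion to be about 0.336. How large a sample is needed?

274

For a proportion with margin E = 0.05 at 92% confidence, z = 1.751.
n = p̂(1−p̂)(z/E)² = 0.336 × 0.664 × (1.751/0.05)² = 273.61
Round up: n = 274.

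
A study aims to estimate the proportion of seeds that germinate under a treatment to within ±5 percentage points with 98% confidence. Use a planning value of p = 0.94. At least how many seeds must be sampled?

For a proportion with margin E = 0.05 at 98% confidence, z = 2.326.
n = p̂(1−p̂)(z/E)² = 0.94 × 0.06 × (2.326/0.05)² = 122.06
Round up: n = 123.

123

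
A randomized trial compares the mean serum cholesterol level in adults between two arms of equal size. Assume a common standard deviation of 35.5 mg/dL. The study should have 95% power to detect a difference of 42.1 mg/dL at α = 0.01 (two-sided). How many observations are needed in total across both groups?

For two equal groups, n per group = 2·((z_{α/2} + z_β)·σ/δ)².
z_{α/2} = 2.576; z_β = 1.645 (power 95%).
n = 2 × (4.221 × 35.5 / 42.1)² = 2 × 12.67 = 25.34
Round up: n = 26 per group.
Total across both groups: 2 × 26 = 52.

52 total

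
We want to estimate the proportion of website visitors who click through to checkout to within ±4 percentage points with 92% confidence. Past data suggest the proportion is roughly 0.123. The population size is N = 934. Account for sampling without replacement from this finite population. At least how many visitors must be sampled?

For a proportion with margin E = 0.04 at 92% confidence, z = 1.751.
n = p̂(1−p̂)(z/E)² = 0.123 × 0.877 × (1.751/0.04)² = 206.71 — call this n₀.
Finite-population correction with N = 934: n = n₀ / (1 + (n₀−1)/N) = 206.71 / 1.22 = 169.43
Round up: n = 170.

170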